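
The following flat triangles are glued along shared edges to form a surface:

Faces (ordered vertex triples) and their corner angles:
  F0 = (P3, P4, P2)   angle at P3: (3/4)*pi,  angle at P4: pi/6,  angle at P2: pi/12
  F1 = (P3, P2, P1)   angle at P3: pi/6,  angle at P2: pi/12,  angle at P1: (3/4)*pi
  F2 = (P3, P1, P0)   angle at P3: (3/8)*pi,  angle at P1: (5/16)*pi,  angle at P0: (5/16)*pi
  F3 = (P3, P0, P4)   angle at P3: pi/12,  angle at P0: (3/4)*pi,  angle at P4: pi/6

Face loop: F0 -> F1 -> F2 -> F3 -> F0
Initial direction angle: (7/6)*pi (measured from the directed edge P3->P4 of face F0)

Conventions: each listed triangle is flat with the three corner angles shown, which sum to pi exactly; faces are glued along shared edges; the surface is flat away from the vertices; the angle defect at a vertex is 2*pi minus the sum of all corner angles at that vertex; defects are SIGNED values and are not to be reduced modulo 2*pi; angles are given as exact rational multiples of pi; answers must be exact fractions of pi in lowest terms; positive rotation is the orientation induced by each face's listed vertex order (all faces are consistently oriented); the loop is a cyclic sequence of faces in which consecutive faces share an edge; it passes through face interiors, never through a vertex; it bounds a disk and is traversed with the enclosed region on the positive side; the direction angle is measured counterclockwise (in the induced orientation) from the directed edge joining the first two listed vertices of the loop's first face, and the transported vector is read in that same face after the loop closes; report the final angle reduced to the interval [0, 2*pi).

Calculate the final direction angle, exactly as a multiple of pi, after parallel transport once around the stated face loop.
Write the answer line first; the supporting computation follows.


Answer: final direction angle = (43/24)*pi

enclosed vertex P3: corner angles sum to (11/8)*pi, defect = 2*pi - (11/8)*pi = (5/8)*pi
the final direction is the initial angle plus the enclosed defects, taken mod 2*pi in the induced orientation
final angle = (7/6)*pi + (5/8)*pi = (43/24)*pi (mod 2*pi)


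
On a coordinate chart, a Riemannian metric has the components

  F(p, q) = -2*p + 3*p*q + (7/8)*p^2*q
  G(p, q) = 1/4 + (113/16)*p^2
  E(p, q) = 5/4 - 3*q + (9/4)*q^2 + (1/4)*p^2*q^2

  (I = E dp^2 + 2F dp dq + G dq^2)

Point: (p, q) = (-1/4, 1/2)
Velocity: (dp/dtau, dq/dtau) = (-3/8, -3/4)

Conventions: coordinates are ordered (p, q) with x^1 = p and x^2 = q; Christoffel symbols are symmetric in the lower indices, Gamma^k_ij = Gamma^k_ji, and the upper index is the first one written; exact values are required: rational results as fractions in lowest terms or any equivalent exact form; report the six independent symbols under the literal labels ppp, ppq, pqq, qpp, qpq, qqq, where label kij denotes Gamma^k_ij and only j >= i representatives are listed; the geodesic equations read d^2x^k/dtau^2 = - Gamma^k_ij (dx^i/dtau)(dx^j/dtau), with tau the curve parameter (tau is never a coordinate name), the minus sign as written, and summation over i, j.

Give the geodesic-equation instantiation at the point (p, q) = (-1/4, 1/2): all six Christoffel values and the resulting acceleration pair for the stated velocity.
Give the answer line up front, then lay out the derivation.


Answer: Gamma_ppp = 467/2136, Gamma_ppq = 55/712, Gamma_pqq = 8083/2136, Gamma_qpp = -1189/2136, Gamma_qpq = -5491/2136, Gamma_qqq = -1781/2136; accelerations (d^2p/dtau^2, d^2q/dtau^2) = (-100377/45568, 90831/45568)

E = 81/256, F = 39/256, G = 177/256 at the point
E_p = -1/32, E_q = -47/64, F_p = -23/32, F_q = -89/128, G_p = -113/32, G_q = 0
EG - F^2 = 801/4096;  g^inv = (4096/801) * [[177/256, -39/256], [-39/256, 81/256]]
first-kind symbols [ij,l] = (1/2)(d_i g_jl + d_j g_il - d_l g_ij): [pp,p] = E_p/2 = -1/64, [pp,q] = F_p - E_q/2 = -45/128, [pq,p] = E_q/2 = -47/128, [pq,q] = G_p/2 = -113/64, [qq,p] = F_q - G_p/2 = 137/128, [qq,q] = G_q/2 = 0
Gamma^p_ij = (G*[ij,p] - F*[ij,q])/(EG - F^2), Gamma^q_ij = (E*[ij,q] - F*[ij,p])/(EG - F^2)
Gamma_ppp = 467/2136, Gamma_ppq = 55/712, Gamma_pqq = 8083/2136, Gamma_qpp = -1189/2136, Gamma_qpq = -5491/2136, Gamma_qqq = -1781/2136
d^2p/dtau^2 = -(Gamma_ppp*(-3/8)^2 + 2*Gamma_ppq*(-3/8)*(-3/4) + Gamma_pqq*(-3/4)^2) = -100377/45568
d^2q/dtau^2 = -(Gamma_qpp*(-3/8)^2 + 2*Gamma_qpq*(-3/8)*(-3/4) + Gamma_qqq*(-3/4)^2) = 90831/45568


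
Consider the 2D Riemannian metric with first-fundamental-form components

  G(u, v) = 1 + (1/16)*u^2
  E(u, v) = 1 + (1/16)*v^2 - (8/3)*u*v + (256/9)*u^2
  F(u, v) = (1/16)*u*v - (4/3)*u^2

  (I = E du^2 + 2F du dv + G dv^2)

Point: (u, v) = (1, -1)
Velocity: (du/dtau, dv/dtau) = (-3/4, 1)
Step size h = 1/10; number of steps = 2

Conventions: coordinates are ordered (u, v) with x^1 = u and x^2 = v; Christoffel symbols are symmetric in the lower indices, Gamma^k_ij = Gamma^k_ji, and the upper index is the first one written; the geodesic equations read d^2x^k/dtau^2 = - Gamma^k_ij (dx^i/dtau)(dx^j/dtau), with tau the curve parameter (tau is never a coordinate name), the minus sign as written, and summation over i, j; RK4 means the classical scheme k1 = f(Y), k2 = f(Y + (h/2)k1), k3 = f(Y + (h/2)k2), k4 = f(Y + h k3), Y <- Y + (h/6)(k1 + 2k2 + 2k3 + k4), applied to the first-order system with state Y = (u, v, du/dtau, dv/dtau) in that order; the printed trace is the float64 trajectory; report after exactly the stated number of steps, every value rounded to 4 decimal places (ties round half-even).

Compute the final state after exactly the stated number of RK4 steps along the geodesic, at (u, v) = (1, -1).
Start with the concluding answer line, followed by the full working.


Answer: u = 0.8362, v = -0.7994, du/dtau = -0.9008, dv/dtau = 1.0068

f(Y) = (du/dtau, dv/dtau, -Gamma^u_ij Y'^i Y'^j, -Gamma^v_ij Y'^i Y'^j) with the Gammas evaluated at the stage position; h = 0.100000; intermediate values shown to 6 dp
step 0: u = 1.0000, v = -1.0000, du/dtau = -0.7500, dv/dtau = 1.0000
step 1:
  k1: at (u, v) = (1.000000, -1.000000), (du/dtau, dv/dtau) = (-0.750000, 1.000000); Gamma_uuu = 0.923740, Gamma_uuv = -0.043300, Gamma_uvv = 0.000000, Gamma_vuu = -0.041361, Gamma_vuv = 0.001939, Gamma_vvv = 0.000000; k1 = (-0.750000, 1.000000, -0.584554, 0.026174)
  k2: at (u, v) = (0.962500, -0.950000), (du/dtau, dv/dtau) = (-0.779228, 1.001309); Gamma_uuu = 0.957888, Gamma_uuv = -0.044901, Gamma_uvv = 0.000000, Gamma_vuu = -0.042915, Gamma_vuv = 0.002012, Gamma_vvv = 0.000000; k2 = (-0.779228, 1.001309, -0.651693, 0.029197)
  k3: at (u, v) = (0.961039, -0.949935), (du/dtau, dv/dtau) = (-0.782585, 1.001460); Gamma_uuu = 0.959190, Gamma_uuv = -0.044962, Gamma_uvv = 0.000000, Gamma_vuu = -0.042971, Gamma_vuv = 0.002014, Gamma_vvv = 0.000000; k3 = (-0.782585, 1.001460, -0.657921, 0.029474)
  k4: at (u, v) = (0.921742, -0.899854), (du/dtau, dv/dtau) = (-0.815792, 1.002947); Gamma_uuu = 0.997674, Gamma_uuv = -0.046766, Gamma_uvv = 0.000000, Gamma_vuu = -0.044720, Gamma_vuv = 0.002096, Gamma_vvv = 0.000000; k4 = (-0.815792, 1.002947, -0.740497, 0.033192)
  Y <- Y + (h/6)(k1 + 2k2 + 2k3 + k4): u = 0.9218, v = -0.8999, du/dtau = -0.8157, dv/dtau = 1.0029
step 2:
  k1: at (u, v) = (0.921843, -0.899859), (du/dtau, dv/dtau) = (-0.815738, 1.002945); Gamma_uuu = 0.997577, Gamma_uuv = -0.046761, Gamma_uvv = 0.000000, Gamma_vuu = -0.044715, Gamma_vuv = 0.002096, Gamma_vvv = 0.000000; k1 = (-0.815738, 1.002945, -0.740331, 0.033185)
  k2: at (u, v) = (0.881056, -0.849711), (du/dtau, dv/dtau) = (-0.852755, 1.004604); Gamma_uuu = 1.040675, Gamma_uuv = -0.048782, Gamma_uvv = 0.000000, Gamma_vuu = -0.046672, Gamma_vuv = 0.002188, Gamma_vvv = 0.000000; k2 = (-0.852755, 1.004604, -0.840349, 0.037688)
  k3: at (u, v) = (0.879205, -0.849628), (du/dtau, dv/dtau) = (-0.857755, 1.004830); Gamma_uuu = 1.042608, Gamma_uuv = -0.048872, Gamma_uvv = 0.000000, Gamma_vuu = -0.046754, Gamma_vuv = 0.002192, Gamma_vvv = 0.000000; k3 = (-0.857755, 1.004830, -0.851339, 0.038177)
  k4: at (u, v) = (0.836068, -0.799376), (du/dtau, dv/dtau) = (-0.900872, 1.006763); Gamma_uuu = 1.092249, Gamma_uuv = -0.051199, Gamma_uvv = 0.000000, Gamma_vuu = -0.049003, Gamma_vuv = 0.002297, Gamma_vvv = 0.000000; k4 = (-0.900872, 1.006763, -0.979308, 0.043936)
  Y <- Y + (h/6)(k1 + 2k2 + 2k3 + k4): u = 0.8362, v = -0.7994, du/dtau = -0.9008, dv/dtau = 1.0068


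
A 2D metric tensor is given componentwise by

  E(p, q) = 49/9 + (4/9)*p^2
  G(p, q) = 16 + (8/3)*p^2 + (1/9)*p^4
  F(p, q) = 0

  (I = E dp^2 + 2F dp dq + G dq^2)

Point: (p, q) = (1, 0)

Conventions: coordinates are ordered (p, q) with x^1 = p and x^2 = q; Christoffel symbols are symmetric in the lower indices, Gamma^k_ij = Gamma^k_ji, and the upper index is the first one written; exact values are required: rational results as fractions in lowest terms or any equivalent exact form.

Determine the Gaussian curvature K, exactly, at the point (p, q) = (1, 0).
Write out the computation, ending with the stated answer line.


E = 53/9, F = 0, G = 169/9, EG - F^2 = 8957/81 at the point
E_p = 8/9, E_q = 0, F_p = 0, F_q = 0, G_p = 52/9, G_q = 0
E_qq = 0, F_pq = 0, G_pp = 20/3
Using the Brioschi determinant formula for K from the metric derivatives:
M1 = [[-E_qq/2 + F_pq - G_pp/2, E_p/2, F_p - E_q/2], [F_q - G_p/2, E, F], [G_q/2, F, G]] = [[-10/3, 4/9, 0], [-26/9, 53/9, 0], [0, 0, 169/9]]; det M1 = -251134/729
M2 = [[0, E_q/2, G_p/2], [E_q/2, E, F], [G_p/2, F, G]] = [[0, 0, 26/9], [0, 53/9, 0], [26/9, 0, 169/9]]; det M2 = -35828/729
det M1 - det M2 = -215306/729; K = -215306/729 / (8957/81)^2 = -882/36517

Answer: K = -882/36517


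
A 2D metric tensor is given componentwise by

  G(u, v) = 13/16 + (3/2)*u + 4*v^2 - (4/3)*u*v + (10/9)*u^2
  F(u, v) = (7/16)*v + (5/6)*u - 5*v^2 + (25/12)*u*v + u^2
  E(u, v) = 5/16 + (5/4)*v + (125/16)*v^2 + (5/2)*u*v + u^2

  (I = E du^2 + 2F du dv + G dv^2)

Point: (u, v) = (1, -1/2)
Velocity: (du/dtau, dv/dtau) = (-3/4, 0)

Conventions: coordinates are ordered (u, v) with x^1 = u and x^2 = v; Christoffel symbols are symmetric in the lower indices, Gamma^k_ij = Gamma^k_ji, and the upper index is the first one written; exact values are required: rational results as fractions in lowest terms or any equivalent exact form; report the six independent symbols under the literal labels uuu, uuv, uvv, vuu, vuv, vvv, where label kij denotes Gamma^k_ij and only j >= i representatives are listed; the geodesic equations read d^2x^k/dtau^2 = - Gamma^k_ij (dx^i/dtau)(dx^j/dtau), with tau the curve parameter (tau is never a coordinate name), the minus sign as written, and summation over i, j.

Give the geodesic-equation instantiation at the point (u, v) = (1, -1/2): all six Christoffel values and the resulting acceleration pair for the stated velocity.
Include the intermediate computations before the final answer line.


E = 89/64, F = -65/96, G = 733/144 at the point
E_u = 3/4, E_v = -65/16, F_u = 43/24, F_v = 361/48, G_u = 79/18, G_v = -16/3
EG - F^2 = 15253/2304;  g^inv = (2304/15253) * [[733/144, 65/96], [65/96, 89/64]]
first-kind symbols [ij,l] = (1/2)(d_i g_jl + d_j g_il - d_l g_ij): [uu,u] = E_u/2 = 3/8, [uu,v] = F_u - E_v/2 = 367/96, [uv,u] = E_v/2 = -65/32, [uv,v] = G_u/2 = 79/36, [vv,u] = F_v - G_u/2 = 767/144, [vv,v] = G_v/2 = -8/3
Gamma^u_ij = (G*[ij,u] - F*[ij,v])/(EG - F^2), Gamma^v_ij = (E*[ij,v] - F*[ij,u])/(EG - F^2)
Gamma_uuu = 5921/8716, Gamma_uuv = -17485/13074, Gamma_uvv = 524771/137277, Gamma_vuu = 14667/17432, Gamma_vuv = 2207/8716, Gamma_vvv = -1409/91518
d^2u/dtau^2 = -(Gamma_uuu*(-3/4)^2 + 2*Gamma_uuv*(-3/4)*(0) + Gamma_uvv*(0)^2) = -53289/139456
d^2v/dtau^2 = -(Gamma_vuu*(-3/4)^2 + 2*Gamma_vuv*(-3/4)*(0) + Gamma_vvv*(0)^2) = -132003/278912

Answer: Gamma_uuu = 5921/8716, Gamma_uuv = -17485/13074, Gamma_uvv = 524771/137277, Gamma_vuu = 14667/17432, Gamma_vuv = 2207/8716, Gamma_vvv = -1409/91518; accelerations (d^2u/dtau^2, d^2v/dtau^2) = (-53289/139456, -132003/278912)


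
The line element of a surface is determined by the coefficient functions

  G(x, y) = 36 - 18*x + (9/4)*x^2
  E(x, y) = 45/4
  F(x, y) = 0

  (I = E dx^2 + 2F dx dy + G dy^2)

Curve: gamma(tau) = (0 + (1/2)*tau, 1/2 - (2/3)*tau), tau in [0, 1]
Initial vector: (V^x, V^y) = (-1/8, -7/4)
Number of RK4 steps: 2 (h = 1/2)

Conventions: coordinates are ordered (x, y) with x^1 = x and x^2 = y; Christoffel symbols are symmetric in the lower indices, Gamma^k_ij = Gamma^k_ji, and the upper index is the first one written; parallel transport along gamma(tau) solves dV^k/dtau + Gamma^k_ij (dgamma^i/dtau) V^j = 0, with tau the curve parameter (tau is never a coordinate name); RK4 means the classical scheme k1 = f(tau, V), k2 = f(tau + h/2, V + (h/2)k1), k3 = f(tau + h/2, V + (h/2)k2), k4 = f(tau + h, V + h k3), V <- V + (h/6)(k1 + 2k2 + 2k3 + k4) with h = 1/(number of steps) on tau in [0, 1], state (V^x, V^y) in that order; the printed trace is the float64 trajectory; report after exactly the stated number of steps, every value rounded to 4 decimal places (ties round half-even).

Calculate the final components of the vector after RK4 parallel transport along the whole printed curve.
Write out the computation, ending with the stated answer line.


gamma'(tau) = (1/2, -2/3); f(tau, V)^k = -Gamma^k_ij(gamma(tau)) gamma'^i(tau) V^j; h = 1/2; intermediate values shown to 6 dp
curve data and Christoffel symbols at the stage parameters:
  tau = 0.000000: gamma = (0.000000, 0.500000), gamma' = (0.500000, -0.666667); Gamma_xxx = 0.000000, Gamma_xxy = 0.000000, Gamma_xyy = 0.800000, Gamma_yxx = 0.000000, Gamma_yxy = -0.250000, Gamma_yyy = 0.000000
  tau = 0.250000: gamma = (0.125000, 0.333333), gamma' = (0.500000, -0.666667); Gamma_xxx = 0.000000, Gamma_xxy = 0.000000, Gamma_xyy = 0.775000, Gamma_yxx = 0.000000, Gamma_yxy = -0.258065, Gamma_yyy = 0.000000
  tau = 0.500000: gamma = (0.250000, 0.166667), gamma' = (0.500000, -0.666667); Gamma_xxx = 0.000000, Gamma_xxy = 0.000000, Gamma_xyy = 0.750000, Gamma_yxx = 0.000000, Gamma_yxy = -0.266667, Gamma_yyy = 0.000000
  tau = 0.750000: gamma = (0.375000, 0.000000), gamma' = (0.500000, -0.666667); Gamma_xxx = 0.000000, Gamma_xxy = 0.000000, Gamma_xyy = 0.725000, Gamma_yxx = 0.000000, Gamma_yxy = -0.275862, Gamma_yyy = 0.000000
  tau = 1.000000: gamma = (0.500000, -0.166667), gamma' = (0.500000, -0.666667); Gamma_xxx = 0.000000, Gamma_xxy = 0.000000, Gamma_xyy = 0.700000, Gamma_yxx = 0.000000, Gamma_yxy = -0.285714, Gamma_yyy = 0.000000
step 0: V^x = -0.1250, V^y = -1.7500
step 1: k1 = (-0.933333, -0.197917), k2 = (-0.929731, -0.170542), k3 = (-0.926195, -0.169814), k4 = (-0.917454, -0.140104); V <- V + (h/6)(k1 + 2k2 + 2k3 + k4): V^x = -0.5886, V^y = -1.8349
step 2: k1 = (-0.917447, -0.140021), k2 = (-0.903785, -0.107496), k3 = (-0.899855, -0.107003), k4 = (-0.881251, -0.071965); V <- V + (h/6)(k1 + 2k2 + 2k3 + k4): V^x = -1.0391, V^y = -1.8883

Answer: V^x = -1.0391, V^y = -1.8883


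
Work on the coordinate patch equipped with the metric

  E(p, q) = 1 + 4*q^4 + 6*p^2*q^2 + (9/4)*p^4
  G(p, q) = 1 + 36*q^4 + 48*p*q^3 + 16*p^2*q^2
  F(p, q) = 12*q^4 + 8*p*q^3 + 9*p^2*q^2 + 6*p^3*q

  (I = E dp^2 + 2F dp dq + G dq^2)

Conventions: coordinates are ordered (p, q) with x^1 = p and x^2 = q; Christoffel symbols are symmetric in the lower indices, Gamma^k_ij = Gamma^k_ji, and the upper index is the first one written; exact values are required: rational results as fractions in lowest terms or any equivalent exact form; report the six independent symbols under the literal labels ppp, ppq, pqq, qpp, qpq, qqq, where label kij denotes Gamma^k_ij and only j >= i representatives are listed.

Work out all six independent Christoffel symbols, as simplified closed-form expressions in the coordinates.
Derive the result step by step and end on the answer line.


E = 1 + 4*q^4 + 6*p^2*q^2 + (9/4)*p^4; F = 12*q^4 + 8*p*q^3 + 9*p^2*q^2 + 6*p^3*q; G = 1 + 36*q^4 + 48*p*q^3 + 16*p^2*q^2
Gamma^k_ij = (1/2) g^{kl} (d_i g_jl + d_j g_il - d_l g_ij), with g^inv = (1/(EG-F^2)) [[G, -F], [-F, E]]
first partials: E_p = 12*p*q^2 + 9*p^3, E_q = 16*q^3 + 12*p^2*q, F_p = 8*q^3 + 18*p*q^2 + 18*p^2*q, F_q = 48*q^3 + 24*p*q^2 + 18*p^2*q + 6*p^3, G_p = 48*q^3 + 32*p*q^2, G_q = 144*q^3 + 144*p*q^2 + 32*p^2*q
D = EG - F^2 = 1 + 40*q^4 + 48*p*q^3 + 22*p^2*q^2 + (9/4)*p^4
expanded: Gamma^p_pp = (G E_p - 2F F_p + F E_q)/(2D), Gamma^p_pq = (G E_q - F G_p)/(2D), Gamma^p_qq = (2G F_q - G G_p - F G_q)/(2D), Gamma^q_pp = (2E F_p - E E_q - F E_p)/(2D), Gamma^q_pq = (E G_p - F E_q)/(2D), Gamma^q_qq = (E G_q - 2F F_q + F G_p)/(2D); substitute and cancel common factors

Answer: Gamma_ppp = (18*p^3 + 24*p*q^2)/(9*p^4 + 88*p^2*q^2 + 192*p*q^3 + 160*q^4 + 4), Gamma_ppq = (24*p^2*q + 32*q^3)/(9*p^4 + 88*p^2*q^2 + 192*p*q^3 + 160*q^4 + 4), Gamma_pqq = (24*p^3 + 72*p^2*q + 32*p*q^2 + 96*q^3)/(9*p^4 + 88*p^2*q^2 + 192*p*q^3 + 160*q^4 + 4), Gamma_qpp = (48*p^2*q + 72*p*q^2)/(9*p^4 + 88*p^2*q^2 + 192*p*q^3 + 160*q^4 + 4), Gamma_qpq = (64*p*q^2 + 96*q^3)/(9*p^4 + 88*p^2*q^2 + 192*p*q^3 + 160*q^4 + 4), Gamma_qqq = (64*p^2*q + 288*p*q^2 + 288*q^3)/(9*p^4 + 88*p^2*q^2 + 192*p*q^3 + 160*q^4 + 4)


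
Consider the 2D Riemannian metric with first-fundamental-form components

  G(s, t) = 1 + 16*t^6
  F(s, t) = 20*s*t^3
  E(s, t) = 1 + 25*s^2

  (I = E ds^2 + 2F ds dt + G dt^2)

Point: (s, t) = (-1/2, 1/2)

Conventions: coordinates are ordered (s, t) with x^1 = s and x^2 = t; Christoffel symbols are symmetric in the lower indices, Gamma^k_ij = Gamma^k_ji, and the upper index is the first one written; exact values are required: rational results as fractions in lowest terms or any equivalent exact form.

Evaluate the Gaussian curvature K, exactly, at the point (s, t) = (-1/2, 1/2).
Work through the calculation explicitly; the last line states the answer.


E = 29/4, F = -5/4, G = 5/4, EG - F^2 = 15/2 at the point
E_s = -25, E_t = 0, F_s = 5/2, F_t = -15/2, G_s = 0, G_t = 3
E_tt = 0, F_st = 15, G_ss = 0
Compute both Brioschi determinants and normalise by (EG - F^2)^2.
M1 = [[-E_tt/2 + F_st - G_ss/2, E_s/2, F_s - E_t/2], [F_t - G_s/2, E, F], [G_t/2, F, G]] = [[15, -25/2, 5/2], [-15/2, 29/4, -5/4], [3/2, -5/4, 5/4]]; det M1 = 15
M2 = [[0, E_t/2, G_s/2], [E_t/2, E, F], [G_s/2, F, G]] = [[0, 0, 0], [0, 29/4, -5/4], [0, -5/4, 5/4]]; det M2 = 0
det M1 - det M2 = 15; K = 15 / (15/2)^2 = 4/15

Answer: K = 4/15


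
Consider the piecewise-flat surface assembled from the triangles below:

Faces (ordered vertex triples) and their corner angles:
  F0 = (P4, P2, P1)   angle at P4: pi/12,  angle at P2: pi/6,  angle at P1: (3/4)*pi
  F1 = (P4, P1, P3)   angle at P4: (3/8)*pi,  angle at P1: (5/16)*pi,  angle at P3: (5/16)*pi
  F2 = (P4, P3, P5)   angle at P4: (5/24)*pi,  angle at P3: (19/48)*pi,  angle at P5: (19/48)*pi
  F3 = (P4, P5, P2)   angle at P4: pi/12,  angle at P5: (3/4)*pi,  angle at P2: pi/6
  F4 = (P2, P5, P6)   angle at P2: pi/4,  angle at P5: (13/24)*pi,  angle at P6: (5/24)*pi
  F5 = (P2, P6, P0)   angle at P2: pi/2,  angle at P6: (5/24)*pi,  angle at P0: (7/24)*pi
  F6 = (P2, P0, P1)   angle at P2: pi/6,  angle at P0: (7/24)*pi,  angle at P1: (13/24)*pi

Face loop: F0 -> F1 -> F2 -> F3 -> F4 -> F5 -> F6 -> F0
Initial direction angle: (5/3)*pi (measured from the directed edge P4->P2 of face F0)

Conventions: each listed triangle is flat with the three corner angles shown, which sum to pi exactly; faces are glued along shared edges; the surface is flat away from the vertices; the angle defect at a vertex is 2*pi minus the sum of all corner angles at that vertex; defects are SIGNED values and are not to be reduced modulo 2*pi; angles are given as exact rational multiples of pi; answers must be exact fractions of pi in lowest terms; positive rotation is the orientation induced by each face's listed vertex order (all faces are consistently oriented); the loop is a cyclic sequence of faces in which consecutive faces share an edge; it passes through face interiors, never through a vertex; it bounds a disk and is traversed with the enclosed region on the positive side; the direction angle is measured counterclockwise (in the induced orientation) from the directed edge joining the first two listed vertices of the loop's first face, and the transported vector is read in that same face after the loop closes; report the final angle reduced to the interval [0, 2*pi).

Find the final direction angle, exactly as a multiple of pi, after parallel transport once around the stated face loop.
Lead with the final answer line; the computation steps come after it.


Answer: final direction angle = (5/3)*pi

enclosed vertex P2: corner angles sum to (5/4)*pi, defect = 2*pi - (5/4)*pi = (3/4)*pi
enclosed vertex P4: corner angles sum to (3/4)*pi, defect = 2*pi - (3/4)*pi = (5/4)*pi
summing the enclosed defects onto the initial angle, mod 2*pi in the induced orientation:
final angle = (5/3)*pi + 2*pi = (5/3)*pi (mod 2*pi)


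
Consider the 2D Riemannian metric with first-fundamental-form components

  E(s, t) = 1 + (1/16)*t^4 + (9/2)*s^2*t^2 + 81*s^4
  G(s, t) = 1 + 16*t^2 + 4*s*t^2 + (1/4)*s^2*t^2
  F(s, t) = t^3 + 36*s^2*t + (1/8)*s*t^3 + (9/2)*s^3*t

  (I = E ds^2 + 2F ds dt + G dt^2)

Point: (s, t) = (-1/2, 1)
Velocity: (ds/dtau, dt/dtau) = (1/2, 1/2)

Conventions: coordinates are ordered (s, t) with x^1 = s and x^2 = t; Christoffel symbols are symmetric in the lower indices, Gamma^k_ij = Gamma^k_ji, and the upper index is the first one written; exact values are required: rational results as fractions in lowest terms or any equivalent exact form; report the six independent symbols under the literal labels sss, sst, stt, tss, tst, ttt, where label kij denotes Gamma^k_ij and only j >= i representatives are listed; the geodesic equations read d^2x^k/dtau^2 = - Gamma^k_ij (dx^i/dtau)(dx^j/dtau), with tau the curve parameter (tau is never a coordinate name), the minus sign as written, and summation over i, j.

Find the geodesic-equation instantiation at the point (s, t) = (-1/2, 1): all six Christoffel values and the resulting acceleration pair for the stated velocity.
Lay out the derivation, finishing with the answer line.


E = 29/4, F = 75/8, G = 241/16 at the point
E_s = -45, E_t = 5/2, F_s = -65/2, F_t = 45/4, G_s = 15/4, G_t = 225/8
EG - F^2 = 341/16;  g^inv = (16/341) * [[241/16, -75/8], [-75/8, 29/4]]
first-kind symbols [ij,l] = (1/2)(d_i g_jl + d_j g_il - d_l g_ij): [ss,s] = E_s/2 = -45/2, [ss,t] = F_s - E_t/2 = -135/4, [st,s] = E_t/2 = 5/4, [st,t] = G_s/2 = 15/8, [tt,s] = F_t - G_s/2 = 75/8, [tt,t] = G_t/2 = 225/16
Gamma^s_ij = (G*[ij,s] - F*[ij,t])/(EG - F^2), Gamma^t_ij = (E*[ij,t] - F*[ij,s])/(EG - F^2)
Gamma_sss = -360/341, Gamma_sst = 20/341, Gamma_stt = 150/341, Gamma_tss = -540/341, Gamma_tst = 30/341, Gamma_ttt = 225/341
d^2s/dtau^2 = -(Gamma_sss*(1/2)^2 + 2*Gamma_sst*(1/2)*(1/2) + Gamma_stt*(1/2)^2) = 85/682
d^2t/dtau^2 = -(Gamma_tss*(1/2)^2 + 2*Gamma_tst*(1/2)*(1/2) + Gamma_ttt*(1/2)^2) = 255/1364

Answer: Gamma_sss = -360/341, Gamma_sst = 20/341, Gamma_stt = 150/341, Gamma_tss = -540/341, Gamma_tst = 30/341, Gamma_ttt = 225/341; accelerations (d^2s/dtau^2, d^2t/dtau^2) = (85/682, 255/1364)


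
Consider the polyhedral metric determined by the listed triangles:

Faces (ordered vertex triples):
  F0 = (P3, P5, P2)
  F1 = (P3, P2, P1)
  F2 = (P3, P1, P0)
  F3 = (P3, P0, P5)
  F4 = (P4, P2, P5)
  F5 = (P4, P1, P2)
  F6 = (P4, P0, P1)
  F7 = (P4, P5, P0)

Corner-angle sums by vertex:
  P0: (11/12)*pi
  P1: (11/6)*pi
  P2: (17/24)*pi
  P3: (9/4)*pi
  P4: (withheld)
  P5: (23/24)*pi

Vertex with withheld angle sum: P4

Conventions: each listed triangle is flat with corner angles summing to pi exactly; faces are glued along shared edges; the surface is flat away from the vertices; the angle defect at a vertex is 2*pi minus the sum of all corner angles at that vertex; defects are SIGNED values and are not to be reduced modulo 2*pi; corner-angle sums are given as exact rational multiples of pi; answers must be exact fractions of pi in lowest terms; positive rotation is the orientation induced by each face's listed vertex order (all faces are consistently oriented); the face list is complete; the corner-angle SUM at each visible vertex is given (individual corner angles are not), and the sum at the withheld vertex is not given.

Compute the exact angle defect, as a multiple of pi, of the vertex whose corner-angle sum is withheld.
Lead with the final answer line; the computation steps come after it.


Answer: defect(P4) = (2/3)*pi

V = 6, E = 12, F = 8; chi = V - E + F = 2
Gauss-Bonnet: total defect = 2*pi*chi = 4*pi; visible defects sum to (10/3)*pi


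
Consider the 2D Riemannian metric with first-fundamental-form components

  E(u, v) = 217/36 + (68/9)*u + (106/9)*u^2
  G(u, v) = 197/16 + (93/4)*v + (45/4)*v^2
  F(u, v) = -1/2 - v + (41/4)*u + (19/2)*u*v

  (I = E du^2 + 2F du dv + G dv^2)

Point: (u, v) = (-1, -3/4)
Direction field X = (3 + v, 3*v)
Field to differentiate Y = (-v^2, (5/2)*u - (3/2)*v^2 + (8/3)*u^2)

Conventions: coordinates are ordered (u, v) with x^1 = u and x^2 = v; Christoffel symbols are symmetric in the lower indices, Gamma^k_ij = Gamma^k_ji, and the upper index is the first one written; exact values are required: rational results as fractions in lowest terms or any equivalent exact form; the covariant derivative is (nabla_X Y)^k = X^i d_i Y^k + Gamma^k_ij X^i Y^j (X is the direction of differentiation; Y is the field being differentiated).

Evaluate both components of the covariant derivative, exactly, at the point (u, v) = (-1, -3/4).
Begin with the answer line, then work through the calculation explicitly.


Answer: (nabla_X Y)^u = -12423/2776, (nabla_X Y)^v = -147879/11104

E = 41/4, F = -23/8, G = 77/64 at the point
E_u = -16, E_v = 0, F_u = 25/8, F_v = -21/2, G_u = 0, G_v = 51/8
EG - F^2 = 1041/256;  g^inv = (256/1041) * [[77/64, 23/8], [23/8, 41/4]]
first-kind symbols [ij,l] = (1/2)(d_i g_jl + d_j g_il - d_l g_ij): [uu,u] = E_u/2 = -8, [uu,v] = F_u - E_v/2 = 25/8, [uv,u] = E_v/2 = 0, [uv,v] = G_u/2 = 0, [vv,u] = F_v - G_u/2 = -21/2, [vv,v] = G_v/2 = 51/16
Gamma^u_ij = (G*[ij,u] - F*[ij,v])/(EG - F^2), Gamma^v_ij = (E*[ij,v] - F*[ij,u])/(EG - F^2)
Gamma_uuu = -164/1041, Gamma_uuv = 0, Gamma_uvv = -296/347, Gamma_vuu = 2312/1041, Gamma_vuv = 0, Gamma_vvv = 212/347
X = (9/4, -9/4), Y = (-9/16, -65/96) at the point


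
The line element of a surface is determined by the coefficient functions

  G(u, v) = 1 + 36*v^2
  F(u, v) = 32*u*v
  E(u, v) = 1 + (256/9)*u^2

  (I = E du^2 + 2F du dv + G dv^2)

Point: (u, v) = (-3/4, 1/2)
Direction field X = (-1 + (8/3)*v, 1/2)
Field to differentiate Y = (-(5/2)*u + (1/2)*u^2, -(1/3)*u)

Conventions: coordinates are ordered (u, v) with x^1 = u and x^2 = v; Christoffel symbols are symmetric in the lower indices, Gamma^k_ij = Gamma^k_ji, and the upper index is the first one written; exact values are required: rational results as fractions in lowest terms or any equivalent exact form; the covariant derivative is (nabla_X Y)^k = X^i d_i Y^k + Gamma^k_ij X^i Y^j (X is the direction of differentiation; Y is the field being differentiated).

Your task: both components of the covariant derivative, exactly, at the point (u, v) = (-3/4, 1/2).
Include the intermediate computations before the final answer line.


E = 17, F = -12, G = 10 at the point
E_u = -128/3, E_v = 0, F_u = 16, F_v = -24, G_u = 0, G_v = 36
EG - F^2 = 26;  g^inv = (1/26) * [[10, 12], [12, 17]]
first-kind symbols [ij,l] = (1/2)(d_i g_jl + d_j g_il - d_l g_ij): [uu,u] = E_u/2 = -64/3, [uu,v] = F_u - E_v/2 = 16, [uv,u] = E_v/2 = 0, [uv,v] = G_u/2 = 0, [vv,u] = F_v - G_u/2 = -24, [vv,v] = G_v/2 = 18
Gamma^u_ij = (G*[ij,u] - F*[ij,v])/(EG - F^2), Gamma^v_ij = (E*[ij,v] - F*[ij,u])/(EG - F^2)
Gamma_uuu = -32/39, Gamma_uuv = 0, Gamma_uvv = -12/13, Gamma_vuu = 8/13, Gamma_vuv = 0, Gamma_vvv = 9/13
X = (1/3, 1/2), Y = (69/32, 1/4) at the point

Answer: (nabla_X Y)^u = -93/52, (nabla_X Y)^v = 391/936


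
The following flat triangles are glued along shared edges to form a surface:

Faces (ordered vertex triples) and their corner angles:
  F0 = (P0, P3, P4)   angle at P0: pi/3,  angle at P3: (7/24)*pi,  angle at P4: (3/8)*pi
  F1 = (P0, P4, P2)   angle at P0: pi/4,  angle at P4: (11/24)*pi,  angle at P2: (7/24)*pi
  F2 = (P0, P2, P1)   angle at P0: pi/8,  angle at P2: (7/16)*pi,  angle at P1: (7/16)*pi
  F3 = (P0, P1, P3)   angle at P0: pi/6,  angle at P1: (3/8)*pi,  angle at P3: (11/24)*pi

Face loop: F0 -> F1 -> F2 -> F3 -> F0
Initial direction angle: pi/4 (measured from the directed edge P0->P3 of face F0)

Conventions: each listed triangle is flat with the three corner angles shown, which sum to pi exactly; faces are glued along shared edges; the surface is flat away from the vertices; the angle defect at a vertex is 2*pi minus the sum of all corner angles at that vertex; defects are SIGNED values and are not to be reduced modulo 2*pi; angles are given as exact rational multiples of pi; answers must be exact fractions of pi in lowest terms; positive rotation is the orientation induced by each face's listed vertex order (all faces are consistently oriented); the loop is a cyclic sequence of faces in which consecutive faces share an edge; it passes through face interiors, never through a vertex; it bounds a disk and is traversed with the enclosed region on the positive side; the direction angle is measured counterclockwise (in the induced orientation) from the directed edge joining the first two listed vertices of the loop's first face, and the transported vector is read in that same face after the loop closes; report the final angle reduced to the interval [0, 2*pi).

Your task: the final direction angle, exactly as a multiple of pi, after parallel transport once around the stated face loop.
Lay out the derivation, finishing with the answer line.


enclosed vertex P0: corner angles sum to (7/8)*pi, defect = 2*pi - (7/8)*pi = (9/8)*pi
summing the enclosed defects onto the initial angle, mod 2*pi in the induced orientation:
final angle = pi/4 + (9/8)*pi = (11/8)*pi (mod 2*pi)

Answer: final direction angle = (11/8)*pi


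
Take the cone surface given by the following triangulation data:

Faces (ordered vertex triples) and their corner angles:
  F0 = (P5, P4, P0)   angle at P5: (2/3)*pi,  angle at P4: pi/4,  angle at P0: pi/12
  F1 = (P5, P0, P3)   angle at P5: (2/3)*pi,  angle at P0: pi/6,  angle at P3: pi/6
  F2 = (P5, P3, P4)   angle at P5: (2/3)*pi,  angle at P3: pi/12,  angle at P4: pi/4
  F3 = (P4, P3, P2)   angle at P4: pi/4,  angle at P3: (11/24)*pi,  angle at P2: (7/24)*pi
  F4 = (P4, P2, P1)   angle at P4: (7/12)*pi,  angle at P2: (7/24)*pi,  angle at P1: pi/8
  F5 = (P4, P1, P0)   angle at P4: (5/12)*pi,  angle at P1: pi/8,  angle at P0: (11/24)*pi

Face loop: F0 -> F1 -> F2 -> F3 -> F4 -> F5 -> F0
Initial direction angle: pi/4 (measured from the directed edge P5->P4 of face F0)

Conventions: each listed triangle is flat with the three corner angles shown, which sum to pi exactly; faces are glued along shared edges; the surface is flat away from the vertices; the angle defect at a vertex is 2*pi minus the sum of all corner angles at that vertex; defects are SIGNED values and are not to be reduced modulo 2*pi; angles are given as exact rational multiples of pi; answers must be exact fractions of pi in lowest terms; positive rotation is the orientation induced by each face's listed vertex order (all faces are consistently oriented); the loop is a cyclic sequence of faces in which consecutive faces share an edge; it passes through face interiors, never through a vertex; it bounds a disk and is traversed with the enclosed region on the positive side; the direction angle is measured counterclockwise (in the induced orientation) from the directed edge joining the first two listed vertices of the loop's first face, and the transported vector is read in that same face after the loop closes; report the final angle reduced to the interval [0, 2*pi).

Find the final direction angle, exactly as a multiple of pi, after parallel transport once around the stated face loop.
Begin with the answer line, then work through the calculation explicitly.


Answer: final direction angle = pi/2

enclosed vertex P4: corner angles sum to (7/4)*pi, defect = 2*pi - (7/4)*pi = pi/4
enclosed vertex P5: corner angles sum to 2*pi, defect = 2*pi - 2*pi = 0
by Gauss-Bonnet the loop rotates the vector by the enclosed defect sum (positive orientation, mod 2*pi)
final angle = pi/4 + pi/4 = pi/2 (mod 2*pi)


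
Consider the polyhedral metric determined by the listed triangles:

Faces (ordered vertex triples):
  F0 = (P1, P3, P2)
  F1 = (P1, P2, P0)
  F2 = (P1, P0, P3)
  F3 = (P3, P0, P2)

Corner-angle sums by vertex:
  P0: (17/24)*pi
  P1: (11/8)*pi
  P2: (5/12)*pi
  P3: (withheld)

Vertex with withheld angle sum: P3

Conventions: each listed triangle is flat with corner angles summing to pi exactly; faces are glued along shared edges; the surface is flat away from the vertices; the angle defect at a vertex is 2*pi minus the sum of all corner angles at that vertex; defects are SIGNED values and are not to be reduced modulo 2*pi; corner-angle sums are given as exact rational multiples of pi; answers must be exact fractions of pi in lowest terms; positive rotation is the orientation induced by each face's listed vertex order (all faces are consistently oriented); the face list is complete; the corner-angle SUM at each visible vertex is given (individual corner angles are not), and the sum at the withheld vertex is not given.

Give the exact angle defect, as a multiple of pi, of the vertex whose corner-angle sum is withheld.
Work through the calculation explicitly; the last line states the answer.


V = 4, E = 6, F = 4; chi = V - E + F = 2
Gauss-Bonnet: total defect = 2*pi*chi = 4*pi; visible defects sum to (7/2)*pi

Answer: defect(P3) = pi/2


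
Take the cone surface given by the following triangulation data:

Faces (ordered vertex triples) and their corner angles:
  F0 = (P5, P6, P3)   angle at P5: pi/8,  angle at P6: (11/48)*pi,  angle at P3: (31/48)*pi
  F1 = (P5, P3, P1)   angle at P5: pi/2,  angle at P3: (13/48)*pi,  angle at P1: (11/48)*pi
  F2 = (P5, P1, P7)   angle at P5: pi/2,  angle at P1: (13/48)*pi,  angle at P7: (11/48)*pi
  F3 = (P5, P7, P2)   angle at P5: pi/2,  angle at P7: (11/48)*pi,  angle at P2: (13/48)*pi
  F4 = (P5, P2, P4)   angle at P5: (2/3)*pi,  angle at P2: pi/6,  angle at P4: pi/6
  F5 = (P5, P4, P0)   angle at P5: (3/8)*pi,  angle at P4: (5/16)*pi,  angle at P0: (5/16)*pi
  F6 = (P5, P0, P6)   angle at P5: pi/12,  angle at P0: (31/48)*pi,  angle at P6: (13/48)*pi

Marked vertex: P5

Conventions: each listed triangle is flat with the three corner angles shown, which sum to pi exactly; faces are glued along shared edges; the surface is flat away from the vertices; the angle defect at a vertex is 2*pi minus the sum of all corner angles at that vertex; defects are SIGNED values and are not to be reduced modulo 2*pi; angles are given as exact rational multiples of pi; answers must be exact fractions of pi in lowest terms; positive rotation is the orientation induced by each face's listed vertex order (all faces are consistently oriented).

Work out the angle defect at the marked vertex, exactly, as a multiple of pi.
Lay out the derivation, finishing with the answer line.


Sum of corner angles at P5: (11/4)*pi
defect = 2*pi - (11/4)*pi

Answer: defect(P5) = (-3/4)*pi


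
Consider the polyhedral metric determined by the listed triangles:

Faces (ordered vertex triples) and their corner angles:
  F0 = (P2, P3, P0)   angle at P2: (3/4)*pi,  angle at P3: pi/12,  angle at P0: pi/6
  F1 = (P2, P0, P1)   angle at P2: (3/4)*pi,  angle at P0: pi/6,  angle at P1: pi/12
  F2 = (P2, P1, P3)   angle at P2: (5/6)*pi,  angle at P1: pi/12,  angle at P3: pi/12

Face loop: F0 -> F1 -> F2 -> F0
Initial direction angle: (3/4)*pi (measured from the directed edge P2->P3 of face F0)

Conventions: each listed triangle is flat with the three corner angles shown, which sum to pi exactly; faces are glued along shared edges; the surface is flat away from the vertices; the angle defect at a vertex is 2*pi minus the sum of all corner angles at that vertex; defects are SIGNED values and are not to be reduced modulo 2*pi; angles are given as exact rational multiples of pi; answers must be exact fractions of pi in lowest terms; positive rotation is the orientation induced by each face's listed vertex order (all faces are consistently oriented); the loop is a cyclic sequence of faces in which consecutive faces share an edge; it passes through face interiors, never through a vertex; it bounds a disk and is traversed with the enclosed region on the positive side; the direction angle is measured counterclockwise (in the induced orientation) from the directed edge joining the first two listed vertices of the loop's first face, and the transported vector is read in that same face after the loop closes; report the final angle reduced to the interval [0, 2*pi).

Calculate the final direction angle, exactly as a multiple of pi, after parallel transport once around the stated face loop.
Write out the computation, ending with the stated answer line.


enclosed vertex P2: corner angles sum to (7/3)*pi, defect = 2*pi - (7/3)*pi = -pi/3
transport around the loop rotates by the sum of enclosed defects; add to the initial angle mod 2*pi
final angle = (3/4)*pi - pi/3 = (5/12)*pi (mod 2*pi)

Answer: final direction angle = (5/12)*pi


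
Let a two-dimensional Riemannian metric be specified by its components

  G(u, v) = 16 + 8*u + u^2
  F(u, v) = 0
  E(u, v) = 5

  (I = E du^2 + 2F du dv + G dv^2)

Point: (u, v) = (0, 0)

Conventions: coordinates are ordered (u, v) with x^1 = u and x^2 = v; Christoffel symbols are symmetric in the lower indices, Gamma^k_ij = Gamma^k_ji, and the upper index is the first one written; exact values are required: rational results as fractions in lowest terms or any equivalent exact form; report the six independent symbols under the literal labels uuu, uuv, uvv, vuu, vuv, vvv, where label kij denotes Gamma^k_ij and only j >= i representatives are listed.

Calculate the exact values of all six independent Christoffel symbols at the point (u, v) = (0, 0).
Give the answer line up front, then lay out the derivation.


Answer: Gamma_uuu = 0, Gamma_uuv = 0, Gamma_uvv = -4/5, Gamma_vuu = 0, Gamma_vuv = 1/4, Gamma_vvv = 0

E = 5, F = 0, G = 16 at the point
E_u = 0, E_v = 0, F_u = 0, F_v = 0, G_u = 8, G_v = 0
EG - F^2 = 80;  g^inv = (1/80) * [[16, 0], [0, 5]]
first-kind symbols [ij,l] = (1/2)(d_i g_jl + d_j g_il - d_l g_ij): [uu,u] = E_u/2 = 0, [uu,v] = F_u - E_v/2 = 0, [uv,u] = E_v/2 = 0, [uv,v] = G_u/2 = 4, [vv,u] = F_v - G_u/2 = -4, [vv,v] = G_v/2 = 0
Gamma^u_ij = (G*[ij,u] - F*[ij,v])/(EG - F^2), Gamma^v_ij = (E*[ij,v] - F*[ij,u])/(EG - F^2)


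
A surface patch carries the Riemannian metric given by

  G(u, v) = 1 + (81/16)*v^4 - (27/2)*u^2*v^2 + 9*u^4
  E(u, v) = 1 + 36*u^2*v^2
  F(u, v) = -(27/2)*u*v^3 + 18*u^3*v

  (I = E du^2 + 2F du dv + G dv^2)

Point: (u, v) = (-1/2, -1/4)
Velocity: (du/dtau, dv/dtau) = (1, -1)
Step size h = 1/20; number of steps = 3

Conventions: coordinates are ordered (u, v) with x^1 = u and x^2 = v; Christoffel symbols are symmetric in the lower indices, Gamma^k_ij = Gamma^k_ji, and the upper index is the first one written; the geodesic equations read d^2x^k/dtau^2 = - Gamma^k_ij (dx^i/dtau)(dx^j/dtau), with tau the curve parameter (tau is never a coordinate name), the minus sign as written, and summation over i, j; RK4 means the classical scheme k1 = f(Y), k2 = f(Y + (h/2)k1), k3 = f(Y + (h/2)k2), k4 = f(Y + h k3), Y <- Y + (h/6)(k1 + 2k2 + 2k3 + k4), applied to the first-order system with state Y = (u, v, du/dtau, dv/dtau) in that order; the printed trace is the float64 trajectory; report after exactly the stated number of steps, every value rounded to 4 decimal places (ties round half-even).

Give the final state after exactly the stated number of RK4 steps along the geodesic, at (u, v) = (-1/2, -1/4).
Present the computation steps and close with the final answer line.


f(Y) = (du/dtau, dv/dtau, -Gamma^u_ij Y'^i Y'^j, -Gamma^v_ij Y'^i Y'^j) with the Gammas evaluated at the stage position; h = 0.050000; intermediate values shown to 6 dp
step 0: u = -0.5000, v = -0.2500, du/dtau = 1.0000, dv/dtau = -1.0000
step 1:
  k1: at (u, v) = (-0.500000, -0.250000), (du/dtau, dv/dtau) = (1.000000, -1.000000); Gamma_uuu = -0.581745, Gamma_uuv = -1.163489, Gamma_uvv = 0.436309, Gamma_vuu = -0.472668, Gamma_vuv = -0.945335, Gamma_vvv = 0.354501; k1 = (1.000000, -1.000000, -2.181543, -1.772503)
  k2: at (u, v) = (-0.475000, -0.275000), (du/dtau, dv/dtau) = (0.945461, -1.044313); Gamma_uuu = -0.691164, Gamma_uuv = -1.193829, Gamma_uvv = 0.518373, Gamma_vuu = -0.446859, Gamma_vuv = -0.771848, Gamma_vvv = 0.335144; k2 = (0.945461, -1.044313, -2.304974, -1.490237)
  k3: at (u, v) = (-0.476363, -0.276108), (du/dtau, dv/dtau) = (0.942376, -1.037256); Gamma_uuu = -0.694632, Gamma_uuv = -1.198434, Gamma_uvv = 0.520974, Gamma_vuu = -0.448235, Gamma_vuv = -0.773331, Gamma_vvv = 0.336176; k3 = (0.942376, -1.037256, -2.286535, -1.475466)
  k4: at (u, v) = (-0.452881, -0.301863), (du/dtau, dv/dtau) = (0.885673, -1.073773); Gamma_uuu = -0.806900, Gamma_uuv = -1.210583, Gamma_uvv = 0.605175, Gamma_vuu = -0.403605, Gamma_vuv = -0.605524, Gamma_vvv = 0.302704; k4 = (0.885673, -1.073773, -2.367372, -1.184141)
  Y <- Y + (h/6)(k1 + 2k2 + 2k3 + k4): u = -0.4528, v = -0.3020, du/dtau = 0.8856, dv/dtau = -1.0741
step 2:
  k1: at (u, v) = (-0.452822, -0.301974), (du/dtau, dv/dtau) = (0.885567, -1.074067); Gamma_uuu = -0.807362, Gamma_uuv = -1.210671, Gamma_uvv = 0.605521, Gamma_vuu = -0.403433, Gamma_vuv = -0.604963, Gamma_vvv = 0.302575; k1 = (0.885567, -1.074067, -2.368464, -1.183504)
  k2: at (u, v) = (-0.430683, -0.328826), (du/dtau, dv/dtau) = (0.826356, -1.103655); Gamma_uuu = -0.921078, Gamma_uuv = -1.206391, Gamma_uvv = 0.690809, Gamma_vuu = -0.339480, Gamma_vuv = -0.444637, Gamma_vvv = 0.254610; k2 = (0.826356, -1.103655, -2.412956, -0.889338)
  k3: at (u, v) = (-0.432163, -0.329566), (du/dtau, dv/dtau) = (0.825243, -1.096301); Gamma_uuu = -0.923350, Gamma_uuv = -1.210800, Gamma_uvv = 0.692513, Gamma_vuu = -0.341347, Gamma_vuv = -0.447612, Gamma_vvv = 0.256010; k3 = (0.825243, -1.096301, -2.394345, -0.885147)
  k4: at (u, v) = (-0.411560, -0.356789), (du/dtau, dv/dtau) = (0.765850, -1.118324); Gamma_uuu = -1.033243, Gamma_uuv = -1.191856, Gamma_uvv = 0.774932, Gamma_vuu = -0.260026, Gamma_vuv = -0.299943, Gamma_vvv = 0.195020; k4 = (0.765850, -1.118324, -2.404719, -0.605172)
  Y <- Y + (h/6)(k1 + 2k2 + 2k3 + k4): u = -0.4115, v = -0.3569, du/dtau = 0.7657, dv/dtau = -1.1185
step 3:
  k1: at (u, v) = (-0.411534, -0.356910), (du/dtau, dv/dtau) = (0.765669, -1.118547); Gamma_uuu = -1.033700, Gamma_uuv = -1.191904, Gamma_uvv = 0.775275, Gamma_vuu = -0.259766, Gamma_vuv = -0.299522, Gamma_vvv = 0.194824; k1 = (0.765669, -1.118547, -2.405560, -0.604510)
  k2: at (u, v) = (-0.392392, -0.384874), (du/dtau, dv/dtau) = (0.705530, -1.133660); Gamma_uuu = -1.138689, Gamma_uuv = -1.160932, Gamma_uvv = 0.854017, Gamma_vuu = -0.161639, Gamma_vuv = -0.164797, Gamma_vvv = 0.121229; k2 = (0.705530, -1.133660, -2.387862, -0.338962)
  k3: at (u, v) = (-0.393895, -0.385252), (du/dtau, dv/dtau) = (0.705972, -1.127022); Gamma_uuu = -1.139912, Gamma_uuv = -1.165488, Gamma_uvv = 0.854934, Gamma_vuu = -0.164657, Gamma_vuv = -0.168352, Gamma_vvv = 0.123493; k3 = (0.705972, -1.127022, -2.372421, -0.342690)
  k4: at (u, v) = (-0.376235, -0.413261), (du/dtau, dv/dtau) = (0.647048, -1.135682); Gamma_uuu = -1.235721, Gamma_uuv = -1.125007, Gamma_uvv = 0.926791, Gamma_vuu = -0.053504, Gamma_vuv = -0.048710, Gamma_vvv = 0.040128; k4 = (0.647048, -1.135682, -2.331391, -0.100944)
  Y <- Y + (h/6)(k1 + 2k2 + 2k3 + k4): u = -0.3762, v = -0.4134, du/dtau = 0.6469, dv/dtau = -1.1358

Answer: u = -0.3762, v = -0.4134, du/dtau = 0.6469, dv/dtau = -1.1358
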